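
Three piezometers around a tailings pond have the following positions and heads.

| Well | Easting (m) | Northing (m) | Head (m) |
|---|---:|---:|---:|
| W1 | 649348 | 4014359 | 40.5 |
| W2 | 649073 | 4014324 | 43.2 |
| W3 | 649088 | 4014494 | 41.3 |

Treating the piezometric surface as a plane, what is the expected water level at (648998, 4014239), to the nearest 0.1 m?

44.7 m

With h = a·x + b·y + c and W1 as origin, the differences give:
  (-275)·a + (-35)·b = +2.7
  (-260)·a + 135·b = +0.8
Eliminate b (×135 and ×(-35), subtract): -46225·a = 392.50 → a = ∂h/∂x = -0.008491
Back-substitute: b = ∂h/∂y = -0.01043.
h(648998, 4014239) = 40.5 + (-0.008491)·(-350) + (-0.01043)·(-120) = 40.5 +2.972 +1.251 = 44.723 m.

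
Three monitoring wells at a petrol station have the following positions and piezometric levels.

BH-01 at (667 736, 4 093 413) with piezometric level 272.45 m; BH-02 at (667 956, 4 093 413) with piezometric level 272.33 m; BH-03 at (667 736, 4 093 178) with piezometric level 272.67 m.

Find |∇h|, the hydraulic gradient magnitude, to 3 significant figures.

0.00108

∂h/∂x = (272.33 − 272.45) / (667956 − 667736) = -0.0005455
∂h/∂y = (272.67 − 272.45) / (4093178 − 4093413) = -0.0009362
|∇h| = √(-0.0005455² + -0.0009362²) = 0.001084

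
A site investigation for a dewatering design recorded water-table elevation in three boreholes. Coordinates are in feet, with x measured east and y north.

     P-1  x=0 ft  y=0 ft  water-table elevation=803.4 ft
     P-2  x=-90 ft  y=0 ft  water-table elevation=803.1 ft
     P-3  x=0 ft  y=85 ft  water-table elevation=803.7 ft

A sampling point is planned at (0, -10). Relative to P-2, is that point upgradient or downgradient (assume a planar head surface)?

upgradient

∂h/∂x = (803.1 − 803.4) / (-90 − 0) = +0.003333
∂h/∂y = (803.7 − 803.4) / (85 − 0) = +0.003529
Head at (0, -10) = 803.4 + (+0.003333)·(0) + (+0.003529)·(-10) = 803.36 ft.
That is higher than the 803.1 ft at P-2, so the point is upgradient.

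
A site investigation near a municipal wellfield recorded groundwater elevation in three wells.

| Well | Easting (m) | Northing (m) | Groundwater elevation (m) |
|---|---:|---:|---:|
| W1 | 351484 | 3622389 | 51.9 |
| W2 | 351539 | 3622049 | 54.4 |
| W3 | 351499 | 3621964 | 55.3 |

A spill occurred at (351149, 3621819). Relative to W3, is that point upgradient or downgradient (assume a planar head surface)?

Differences from W1: to W2 (Δx, Δy, Δh) = (55, -340, +2.5); to W3 = (15, -425, +3.4).
Determinant of the coordinate differences = 55·(-425) − 15·(-340) = -18275.
∂h/∂x = [(+2.5)·(-425) − (+3.4)·(-340)] / -18275 = -0.005116
∂h/∂y = [55·(+3.4) − 15·(+2.5)] / -18275 = -0.008181
Head at (351149, 3621819) = 51.9 + (-0.005116)·(-335) + (-0.008181)·(-570) = 58.28 m.
That is higher than the 55.3 m at W3, so the point is upgradient.

upgradient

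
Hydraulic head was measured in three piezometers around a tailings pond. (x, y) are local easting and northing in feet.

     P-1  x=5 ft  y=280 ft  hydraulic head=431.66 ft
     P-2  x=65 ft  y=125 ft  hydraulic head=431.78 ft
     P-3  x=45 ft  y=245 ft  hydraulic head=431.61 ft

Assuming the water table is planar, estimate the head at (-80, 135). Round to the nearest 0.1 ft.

432.2 ft

Differences from P-1: to P-2 (Δx, Δy, Δh) = (60, -155, +0.12); to P-3 = (40, -35, -0.05).
Solve a·Δx + b·Δy = Δh: det = 60·(-35) − 40·(-155) = 4100.
∂h/∂x = [(+0.12)·(-35) − (-0.05)·(-155)] / 4100 = -0.002915
∂h/∂y = [60·(-0.05) − 40·(+0.12)] / 4100 = -0.001902
h(-80, 135) = 431.66 + (-0.002915)·(-85) + (-0.001902)·(-145) = 431.66 +0.248 +0.276 = 432.184 ft.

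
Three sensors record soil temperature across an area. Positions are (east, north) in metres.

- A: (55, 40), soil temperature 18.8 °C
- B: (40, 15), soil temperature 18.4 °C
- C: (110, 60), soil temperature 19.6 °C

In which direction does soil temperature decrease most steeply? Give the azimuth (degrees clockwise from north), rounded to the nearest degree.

230°

Taking A as reference: B−A = (-15, -25, -0.4); C−A = (55, 20, +0.8).
Determinant of the coordinate differences = (-15)·20 − 55·(-25) = 1075.
∂T/∂x = [(-0.4)·20 − (+0.8)·(-25)] / 1075 = +0.01116
∂T/∂y = [(-15)·(+0.8) − 55·(-0.4)] / 1075 = +0.009302
Steepest decrease is along −∇f: components (-0.01116 E, -0.009302 N).
Azimuth = atan2(-0.01116, -0.009302) = 230.2° ≈ 230°.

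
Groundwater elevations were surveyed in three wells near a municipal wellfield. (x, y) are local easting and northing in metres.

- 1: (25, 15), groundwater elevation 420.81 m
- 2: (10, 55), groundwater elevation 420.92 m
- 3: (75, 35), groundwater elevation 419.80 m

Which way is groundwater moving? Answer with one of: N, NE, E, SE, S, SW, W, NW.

Taking 1 as reference: 2−1 = (-15, 40, +0.11); 3−1 = (50, 20, -1.01).
Determinant of the coordinate differences = (-15)·20 − 50·40 = -2300.
∂h/∂x = [(+0.11)·20 − (-1.01)·40] / -2300 = -0.01852
∂h/∂y = [(-15)·(-1.01) − 50·(+0.11)] / -2300 = -0.004196
Flow = −∇h = (+0.01852 east, +0.004196 north), which points east.

E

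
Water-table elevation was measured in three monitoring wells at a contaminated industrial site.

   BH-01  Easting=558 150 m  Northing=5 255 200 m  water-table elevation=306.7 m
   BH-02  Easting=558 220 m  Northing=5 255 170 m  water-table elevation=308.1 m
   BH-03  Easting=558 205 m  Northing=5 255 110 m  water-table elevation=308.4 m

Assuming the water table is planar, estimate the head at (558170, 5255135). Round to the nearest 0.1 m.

307.6 m

Taking BH-01 as reference: BH-02−BH-01 = (70, -30, +1.4); BH-03−BH-01 = (55, -90, +1.7).
Determinant of the coordinate differences = 70·(-90) − 55·(-30) = -4650.
∂h/∂x = [(+1.4)·(-90) − (+1.7)·(-30)] / -4650 = +0.01613
∂h/∂y = [70·(+1.7) − 55·(+1.4)] / -4650 = -0.009032
h(558170, 5255135) = 306.7 + (+0.01613)·(20) + (-0.009032)·(-65) = 306.7 +0.323 +0.587 = 307.610 m.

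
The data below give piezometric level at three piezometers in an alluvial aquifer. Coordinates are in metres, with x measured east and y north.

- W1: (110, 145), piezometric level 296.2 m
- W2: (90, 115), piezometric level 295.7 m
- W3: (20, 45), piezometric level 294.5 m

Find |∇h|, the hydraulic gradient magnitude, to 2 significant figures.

0.016

Taking W1 as reference: W2−W1 = (-20, -30, -0.5); W3−W1 = (-90, -100, -1.7).
Solve a·Δx + b·Δy = Δh: det = (-20)·(-100) − (-90)·(-30) = -700.
∂h/∂x = [(-0.5)·(-100) − (-1.7)·(-30)] / -700 = +0.001429
∂h/∂y = [(-20)·(-1.7) − (-90)·(-0.5)] / -700 = +0.01571
|∇h| = √(0.001429² + 0.01571²) = 0.01577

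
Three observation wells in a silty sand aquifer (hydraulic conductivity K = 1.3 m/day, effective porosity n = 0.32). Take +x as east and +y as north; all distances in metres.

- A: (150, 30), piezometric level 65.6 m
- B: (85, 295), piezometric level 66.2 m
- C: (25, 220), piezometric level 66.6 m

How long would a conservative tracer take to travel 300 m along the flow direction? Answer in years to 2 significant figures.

28 years

Three-point gradient (reference A): Δ to B = (-65, 265, +0.6), Δ to C = (-125, 190, +1.0).
∂h/∂x = -0.007268, ∂h/∂y = +0.0004813 (det = 20775).
|∇h| = √(-0.007268² + 0.0004813²) = 0.007284
Seepage velocity v = K·i/n = 1.3 × 0.007284 / 0.32 = 0.02959 m/day.
t = 300 / 0.02959 = 1.014e+04 days = 27.8 years.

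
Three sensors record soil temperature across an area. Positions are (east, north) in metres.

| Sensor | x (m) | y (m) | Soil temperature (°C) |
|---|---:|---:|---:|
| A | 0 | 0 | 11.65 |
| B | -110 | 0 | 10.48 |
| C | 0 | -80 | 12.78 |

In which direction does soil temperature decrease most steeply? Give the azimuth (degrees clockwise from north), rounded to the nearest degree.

323°

∂T/∂x = (10.48 − 11.65) / (-110 − 0) = +0.01064
∂T/∂y = (12.78 − 11.65) / (-80 − 0) = -0.01412
Steepest decrease is along −∇f: components (-0.01064 E, +0.01412 N).
Azimuth = atan2(-0.01064, +0.01412) = 323.0° ≈ 323°.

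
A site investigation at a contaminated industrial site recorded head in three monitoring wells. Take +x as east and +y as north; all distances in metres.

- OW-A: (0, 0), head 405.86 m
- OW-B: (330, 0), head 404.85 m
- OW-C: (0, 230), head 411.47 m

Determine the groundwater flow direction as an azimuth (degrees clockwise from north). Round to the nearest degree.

∂h/∂x = (404.85 − 405.86) / (330 − 0) = -0.003061
∂h/∂y = (411.47 − 405.86) / (230 − 0) = +0.02439
Flow direction (−∇h) has components (+0.003061 E, -0.02439 N).
Azimuth = atan2(E, N) = atan2(+0.003061, -0.02439) = 172.8° ≈ 173°.

173°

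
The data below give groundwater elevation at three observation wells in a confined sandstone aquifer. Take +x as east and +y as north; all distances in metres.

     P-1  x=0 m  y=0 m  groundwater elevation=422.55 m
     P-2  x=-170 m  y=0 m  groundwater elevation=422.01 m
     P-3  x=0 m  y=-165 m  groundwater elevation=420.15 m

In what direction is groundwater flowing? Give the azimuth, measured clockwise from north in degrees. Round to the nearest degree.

∂h/∂x = (422.01 − 422.55) / (-170 − 0) = +0.003176
∂h/∂y = (420.15 − 422.55) / (-165 − 0) = +0.01455
Flow direction (−∇h) has components (-0.003176 E, -0.01455 N).
Azimuth = atan2(E, N) = atan2(-0.003176, -0.01455) = 192.3° ≈ 192°.

192°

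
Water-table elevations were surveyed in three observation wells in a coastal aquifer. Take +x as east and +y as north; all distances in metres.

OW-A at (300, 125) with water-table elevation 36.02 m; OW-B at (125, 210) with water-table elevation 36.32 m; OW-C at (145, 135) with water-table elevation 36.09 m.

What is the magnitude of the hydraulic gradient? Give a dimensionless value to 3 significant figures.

With h = a·x + b·y + c and OW-A as origin, the differences give:
  (-175)·a + 85·b = +0.30
  (-155)·a + 10·b = +0.07
Eliminate b (×10 and ×85, subtract): 11425·a = -2.950 → a = ∂h/∂x = -0.0002582
Back-substitute: b = ∂h/∂y = +0.002998.
|∇h| = √(-0.0002582² + 0.002998²) = 0.003009

0.00301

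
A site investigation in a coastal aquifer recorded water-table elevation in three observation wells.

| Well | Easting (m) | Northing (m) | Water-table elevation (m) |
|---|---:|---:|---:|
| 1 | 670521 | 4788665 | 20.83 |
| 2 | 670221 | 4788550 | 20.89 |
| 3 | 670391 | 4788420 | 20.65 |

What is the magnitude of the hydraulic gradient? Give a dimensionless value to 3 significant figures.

Three-point gradient (reference 1): Δ to 2 = (-300, -115, +0.06), Δ to 3 = (-130, -245, -0.18).
∂h/∂x = -0.0006046, ∂h/∂y = +0.001056 (det = 58550).
|∇h| = √(-0.0006046² + 0.001056²) = 0.001217

0.00122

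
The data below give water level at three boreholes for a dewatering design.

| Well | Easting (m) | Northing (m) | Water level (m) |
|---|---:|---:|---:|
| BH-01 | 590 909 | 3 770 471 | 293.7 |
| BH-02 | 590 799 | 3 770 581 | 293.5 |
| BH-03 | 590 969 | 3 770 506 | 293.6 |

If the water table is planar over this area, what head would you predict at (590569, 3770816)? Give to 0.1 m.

Three-point gradient (reference BH-01): Δ to BH-02 = (-110, 110, -0.2), Δ to BH-03 = (60, 35, -0.1).
∂h/∂x = -0.0003828, ∂h/∂y = -0.002201 (det = -10450).
h(590569, 3770816) = 293.7 + (-0.0003828)·(-340) + (-0.002201)·(345) = 293.7 +0.130 -0.759 = 293.071 m.

293.1 m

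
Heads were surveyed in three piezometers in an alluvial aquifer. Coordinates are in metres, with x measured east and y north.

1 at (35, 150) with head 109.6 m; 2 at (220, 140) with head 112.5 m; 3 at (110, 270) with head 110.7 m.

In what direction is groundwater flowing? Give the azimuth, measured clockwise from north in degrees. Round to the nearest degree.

272°

With h = a·x + b·y + c and 1 as origin, the differences give:
  185·a + (-10)·b = +2.9
  75·a + 120·b = +1.1
Eliminate b (×120 and ×(-10), subtract): 22950·a = 359.00 → a = ∂h/∂x = +0.01564
Back-substitute: b = ∂h/∂y = -0.0006100.
Flow direction (−∇h) has components (-0.01564 E, +0.0006100 N).
Azimuth = atan2(E, N) = atan2(-0.01564, +0.0006100) = 272.2° ≈ 272°.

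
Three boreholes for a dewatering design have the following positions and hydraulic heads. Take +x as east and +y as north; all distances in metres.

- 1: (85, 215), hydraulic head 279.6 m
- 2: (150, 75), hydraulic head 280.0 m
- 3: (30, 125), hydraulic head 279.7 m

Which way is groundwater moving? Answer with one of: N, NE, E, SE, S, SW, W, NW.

Taking 1 as reference: 2−1 = (65, -140, +0.4); 3−1 = (-55, -90, +0.1).
Solve a·Δx + b·Δy = Δh: det = 65·(-90) − (-55)·(-140) = -13550.
∂h/∂x = [(+0.4)·(-90) − (+0.1)·(-140)] / -13550 = +0.001624
∂h/∂y = [65·(+0.1) − (-55)·(+0.4)] / -13550 = -0.002103
Flow = −∇h = (-0.001624 east, +0.002103 north), which points northwest.

NW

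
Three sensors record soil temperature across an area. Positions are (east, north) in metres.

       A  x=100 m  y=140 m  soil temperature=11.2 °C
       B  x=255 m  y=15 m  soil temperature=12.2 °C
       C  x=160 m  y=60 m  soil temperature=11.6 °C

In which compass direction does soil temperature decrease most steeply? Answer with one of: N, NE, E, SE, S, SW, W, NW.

W

Taking A as reference: B−A = (155, -125, +1.0); C−A = (60, -80, +0.4).
Solve a·Δx + b·Δy = ΔT: det = 155·(-80) − 60·(-125) = -4900.
∂T/∂x = [(+1.0)·(-80) − (+0.4)·(-125)] / -4900 = +0.006122
∂T/∂y = [155·(+0.4) − 60·(+1.0)] / -4900 = -0.0004082
Steepest decrease is along −∇f = (-0.006122 E, +0.0004082 N) → west.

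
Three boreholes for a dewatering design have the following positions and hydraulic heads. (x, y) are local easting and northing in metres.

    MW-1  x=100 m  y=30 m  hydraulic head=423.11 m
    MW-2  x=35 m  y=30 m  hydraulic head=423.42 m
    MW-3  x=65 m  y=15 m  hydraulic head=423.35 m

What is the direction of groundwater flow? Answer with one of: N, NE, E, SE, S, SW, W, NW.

NE

Differences from MW-1: to MW-2 (Δx, Δy, Δh) = (-65, 0, +0.31); to MW-3 = (-35, -15, +0.24).
Determinant of the coordinate differences = (-65)·(-15) − (-35)·0 = 975.
∂h/∂x = [(+0.31)·(-15) − (+0.24)·0] / 975 = -0.004769
∂h/∂y = [(-65)·(+0.24) − (-35)·(+0.31)] / 975 = -0.004872
Flow = −∇h = (+0.004769 east, +0.004872 north), which points northeast.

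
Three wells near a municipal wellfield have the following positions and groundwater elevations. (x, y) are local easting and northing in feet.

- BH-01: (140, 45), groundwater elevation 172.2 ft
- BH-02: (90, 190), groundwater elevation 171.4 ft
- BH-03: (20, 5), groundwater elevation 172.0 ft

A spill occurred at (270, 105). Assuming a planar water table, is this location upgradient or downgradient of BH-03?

Differences from BH-01: to BH-02 (Δx, Δy, Δh) = (-50, 145, -0.8); to BH-03 = (-120, -40, -0.2).
Determinant of the coordinate differences = (-50)·(-40) − (-120)·145 = 19400.
∂h/∂x = [(-0.8)·(-40) − (-0.2)·145] / 19400 = +0.003144
∂h/∂y = [(-50)·(-0.2) − (-120)·(-0.8)] / 19400 = -0.004433
Head at (270, 105) = 172.2 + (+0.003144)·(130) + (-0.004433)·(60) = 172.34 ft.
That is higher than the 172.0 ft at BH-03, so the point is upgradient.

upgradient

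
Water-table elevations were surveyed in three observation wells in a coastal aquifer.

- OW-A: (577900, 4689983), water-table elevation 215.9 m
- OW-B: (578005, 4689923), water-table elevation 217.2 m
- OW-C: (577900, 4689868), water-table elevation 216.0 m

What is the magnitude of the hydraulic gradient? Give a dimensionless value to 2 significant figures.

Taking OW-A as reference: OW-B−OW-A = (105, -60, +1.3); OW-C−OW-A = (0, -115, +0.1).
Solve a·Δx + b·Δy = Δh: det = 105·(-115) − 0·(-60) = -12075.
∂h/∂x = [(+1.3)·(-115) − (+0.1)·(-60)] / -12075 = +0.01188
∂h/∂y = [105·(+0.1) − 0·(+1.3)] / -12075 = -0.0008696
|∇h| = √(0.01188² + -0.0008696²) = 0.01191

0.012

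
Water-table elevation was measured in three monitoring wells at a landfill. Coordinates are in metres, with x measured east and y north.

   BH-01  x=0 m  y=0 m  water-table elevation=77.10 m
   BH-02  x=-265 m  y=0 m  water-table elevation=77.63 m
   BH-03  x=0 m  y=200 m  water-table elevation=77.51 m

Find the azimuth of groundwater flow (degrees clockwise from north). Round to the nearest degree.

∂h/∂x = (77.63 − 77.10) / (-265 − 0) = -0.002000
∂h/∂y = (77.51 − 77.10) / (200 − 0) = +0.002050
Flow direction (−∇h) has components (+0.002000 E, -0.002050 N).
Azimuth = atan2(E, N) = atan2(+0.002000, -0.002050) = 135.7° ≈ 136°.

136°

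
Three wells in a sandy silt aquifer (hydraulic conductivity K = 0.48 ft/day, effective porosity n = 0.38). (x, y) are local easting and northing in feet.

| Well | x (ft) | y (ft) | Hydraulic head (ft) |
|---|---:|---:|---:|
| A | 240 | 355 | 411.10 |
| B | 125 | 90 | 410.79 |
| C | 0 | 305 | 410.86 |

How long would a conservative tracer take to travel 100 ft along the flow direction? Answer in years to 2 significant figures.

190 years

With h = a·x + b·y + c and A as origin, the differences give:
  (-115)·a + (-265)·b = -0.31
  (-240)·a + (-50)·b = -0.24
Eliminate b (×(-50) and ×(-265), subtract): -57850·a = -48.100 → a = ∂h/∂x = +0.0008315
Back-substitute: b = ∂h/∂y = +0.0008090.
|∇h| = √(0.0008315² + 0.0008090²) = 0.00116
Seepage velocity v = K·i/n = 0.48 × 0.00116 / 0.38 = 0.001465 ft/day.
t = 100 / 0.001465 = 6.826e+04 days = 187 years.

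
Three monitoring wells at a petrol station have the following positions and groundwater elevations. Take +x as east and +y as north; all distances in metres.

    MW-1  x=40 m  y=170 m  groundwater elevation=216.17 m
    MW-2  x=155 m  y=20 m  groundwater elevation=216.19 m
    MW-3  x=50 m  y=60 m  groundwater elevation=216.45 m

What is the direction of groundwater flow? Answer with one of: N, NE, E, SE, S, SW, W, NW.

NE

Taking MW-1 as reference: MW-2−MW-1 = (115, -150, +0.02); MW-3−MW-1 = (10, -110, +0.28).
Determinant of the coordinate differences = 115·(-110) − 10·(-150) = -11150.
∂h/∂x = [(+0.02)·(-110) − (+0.28)·(-150)] / -11150 = -0.003570
∂h/∂y = [115·(+0.28) − 10·(+0.02)] / -11150 = -0.002870
Flow = −∇h = (+0.003570 east, +0.002870 north), which points northeast.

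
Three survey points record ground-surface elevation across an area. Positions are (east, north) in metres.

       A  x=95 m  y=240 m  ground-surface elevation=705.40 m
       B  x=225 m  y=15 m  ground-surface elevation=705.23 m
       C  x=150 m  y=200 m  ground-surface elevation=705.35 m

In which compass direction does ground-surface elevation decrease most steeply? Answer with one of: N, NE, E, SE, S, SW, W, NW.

SE

Taking A as reference: B−A = (130, -225, -0.17); C−A = (55, -40, -0.05).
Determinant of the coordinate differences = 130·(-40) − 55·(-225) = 7175.
∂z/∂x = [(-0.17)·(-40) − (-0.05)·(-225)] / 7175 = -0.0006202
∂z/∂y = [130·(-0.05) − 55·(-0.17)] / 7175 = +0.0003972
Steepest decrease is along −∇f = (+0.0006202 E, -0.0003972 N) → southeast.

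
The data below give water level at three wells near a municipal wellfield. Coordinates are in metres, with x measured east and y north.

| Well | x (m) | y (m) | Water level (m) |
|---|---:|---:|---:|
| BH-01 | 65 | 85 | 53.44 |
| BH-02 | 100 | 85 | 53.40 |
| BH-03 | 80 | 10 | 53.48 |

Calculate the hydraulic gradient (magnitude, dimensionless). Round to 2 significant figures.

Differences from BH-01: to BH-02 (Δx, Δy, Δh) = (35, 0, -0.04); to BH-03 = (15, -75, +0.04).
Solve a·Δx + b·Δy = Δh: det = 35·(-75) − 15·0 = -2625.
∂h/∂x = [(-0.04)·(-75) − (+0.04)·0] / -2625 = -0.001143
∂h/∂y = [35·(+0.04) − 15·(-0.04)] / -2625 = -0.0007619
|∇h| = √(-0.001143² + -0.0007619²) = 0.001374

0.0014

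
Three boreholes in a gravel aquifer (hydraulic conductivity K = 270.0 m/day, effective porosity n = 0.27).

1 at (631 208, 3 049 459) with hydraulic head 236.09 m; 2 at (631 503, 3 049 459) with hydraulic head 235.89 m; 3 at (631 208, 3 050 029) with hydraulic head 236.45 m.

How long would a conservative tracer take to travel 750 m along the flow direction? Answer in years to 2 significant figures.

∂h/∂x = (235.89 − 236.09) / (631503 − 631208) = -0.0006780
∂h/∂y = (236.45 − 236.09) / (3050029 − 3049459) = +0.0006316
|∇h| = √(-0.0006780² + 0.0006316²) = 0.0009266
Seepage velocity v = K·i/n = 270.0 × 0.0009266 / 0.27 = 0.9266 m/day.
t = 750 / 0.9266 = 809.4 days = 2.22 years.

2.2 years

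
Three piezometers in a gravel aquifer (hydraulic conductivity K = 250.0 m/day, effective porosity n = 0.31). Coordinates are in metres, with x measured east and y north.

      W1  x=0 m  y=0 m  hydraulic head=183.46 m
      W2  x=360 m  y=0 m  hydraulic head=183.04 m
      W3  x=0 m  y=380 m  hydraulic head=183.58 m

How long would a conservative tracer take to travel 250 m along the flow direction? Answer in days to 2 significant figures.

260 days

∂h/∂x = (183.04 − 183.46) / (360 − 0) = -0.001167
∂h/∂y = (183.58 − 183.46) / (380 − 0) = +0.0003158
|∇h| = √(-0.001167² + 0.0003158²) = 0.001209
Seepage velocity v = K·i/n = 250.0 × 0.001209 / 0.31 = 0.975 m/day.
t = 250 / 0.975 = 256.4 days.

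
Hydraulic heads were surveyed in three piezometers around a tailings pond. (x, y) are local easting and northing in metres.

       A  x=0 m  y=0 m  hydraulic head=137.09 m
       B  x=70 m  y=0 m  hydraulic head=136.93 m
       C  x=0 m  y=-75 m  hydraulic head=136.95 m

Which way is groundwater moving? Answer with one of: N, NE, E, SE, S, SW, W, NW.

SE

∂h/∂x = (136.93 − 137.09) / (70 − 0) = -0.002286
∂h/∂y = (136.95 − 137.09) / (-75 − 0) = +0.001867
Flow = −∇h = (+0.002286 east, -0.001867 north), which points southeast.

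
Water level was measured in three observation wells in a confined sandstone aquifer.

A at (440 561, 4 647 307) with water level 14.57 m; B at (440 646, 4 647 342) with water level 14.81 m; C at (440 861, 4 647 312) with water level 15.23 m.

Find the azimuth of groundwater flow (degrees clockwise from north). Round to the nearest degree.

234°

Taking A as reference: B−A = (85, 35, +0.24); C−A = (300, 5, +0.66).
Solve a·Δx + b·Δy = Δh: det = 85·5 − 300·35 = -10075.
∂h/∂x = [(+0.24)·5 − (+0.66)·35] / -10075 = +0.002174
∂h/∂y = [85·(+0.66) − 300·(+0.24)] / -10075 = +0.001578
Flow direction (−∇h) has components (-0.002174 E, -0.001578 N).
Azimuth = atan2(E, N) = atan2(-0.002174, -0.001578) = 234.0° ≈ 234°.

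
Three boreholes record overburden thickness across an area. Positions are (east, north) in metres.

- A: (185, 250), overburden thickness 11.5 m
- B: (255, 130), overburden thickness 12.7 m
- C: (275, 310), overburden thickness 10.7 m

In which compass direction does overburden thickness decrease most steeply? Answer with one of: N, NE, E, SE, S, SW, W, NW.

N

Taking A as reference: B−A = (70, -120, +1.2); C−A = (90, 60, -0.8).
Determinant of the coordinate differences = 70·60 − 90·(-120) = 15000.
∂d/∂x = [(+1.2)·60 − (-0.8)·(-120)] / 15000 = -0.001600
∂d/∂y = [70·(-0.8) − 90·(+1.2)] / 15000 = -0.01093
Steepest decrease is along −∇f = (+0.001600 E, +0.01093 N) → north.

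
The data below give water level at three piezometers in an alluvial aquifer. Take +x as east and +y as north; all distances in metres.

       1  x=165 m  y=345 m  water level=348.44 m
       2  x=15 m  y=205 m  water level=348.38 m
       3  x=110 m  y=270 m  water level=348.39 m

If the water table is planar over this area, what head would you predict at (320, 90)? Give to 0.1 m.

With h = a·x + b·y + c and 1 as origin, the differences give:
  (-150)·a + (-140)·b = -0.06
  (-55)·a + (-75)·b = -0.05
Eliminate b (×(-75) and ×(-140), subtract): 3550·a = -2.500 → a = ∂h/∂x = -0.0007042
Back-substitute: b = ∂h/∂y = +0.001183.
h(320, 90) = 348.44 + (-0.0007042)·(155) + (+0.001183)·(-255) = 348.44 -0.109 -0.302 = 348.029 m.

348.0 m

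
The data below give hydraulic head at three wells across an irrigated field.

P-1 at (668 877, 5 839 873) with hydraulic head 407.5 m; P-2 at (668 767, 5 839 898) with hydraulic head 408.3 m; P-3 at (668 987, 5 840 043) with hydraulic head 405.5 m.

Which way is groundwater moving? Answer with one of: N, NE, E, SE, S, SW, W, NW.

Differences from P-1: to P-2 (Δx, Δy, Δh) = (-110, 25, +0.8); to P-3 = (110, 170, -2.0).
Solve a·Δx + b·Δy = Δh: det = (-110)·170 − 110·25 = -21450.
∂h/∂x = [(+0.8)·170 − (-2.0)·25] / -21450 = -0.008671
∂h/∂y = [(-110)·(-2.0) − 110·(+0.8)] / -21450 = -0.006154
Flow = −∇h = (+0.008671 east, +0.006154 north), which points northeast.

NE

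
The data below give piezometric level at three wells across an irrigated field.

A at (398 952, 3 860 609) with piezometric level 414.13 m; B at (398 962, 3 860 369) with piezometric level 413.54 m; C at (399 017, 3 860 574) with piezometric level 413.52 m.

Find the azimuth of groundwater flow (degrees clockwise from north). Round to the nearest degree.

Three-point gradient (reference A): Δ to B = (10, -240, -0.59), Δ to C = (65, -35, -0.61).
∂h/∂x = -0.008246, ∂h/∂y = +0.002115 (det = 15250).
Flow direction (−∇h) has components (+0.008246 E, -0.002115 N).
Azimuth = atan2(E, N) = atan2(+0.008246, -0.002115) = 104.4° ≈ 104°.

104°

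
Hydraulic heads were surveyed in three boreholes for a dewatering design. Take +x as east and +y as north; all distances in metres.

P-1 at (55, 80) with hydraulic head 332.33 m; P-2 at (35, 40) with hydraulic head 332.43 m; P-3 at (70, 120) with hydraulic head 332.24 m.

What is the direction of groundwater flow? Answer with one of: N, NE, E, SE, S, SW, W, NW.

Differences from P-1: to P-2 (Δx, Δy, Δh) = (-20, -40, +0.10); to P-3 = (15, 40, -0.09).
Solve a·Δx + b·Δy = Δh: det = (-20)·40 − 15·(-40) = -200.
∂h/∂x = [(+0.10)·40 − (-0.09)·(-40)] / -200 = -0.002000
∂h/∂y = [(-20)·(-0.09) − 15·(+0.10)] / -200 = -0.001500
Flow = −∇h = (+0.002000 east, +0.001500 north), which points northeast.

NE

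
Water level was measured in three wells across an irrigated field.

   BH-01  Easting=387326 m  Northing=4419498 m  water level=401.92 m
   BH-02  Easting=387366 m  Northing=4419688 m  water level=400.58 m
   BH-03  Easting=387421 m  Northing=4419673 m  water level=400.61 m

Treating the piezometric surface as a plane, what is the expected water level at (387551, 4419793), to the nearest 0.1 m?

399.6 m

Taking BH-01 as reference: BH-02−BH-01 = (40, 190, -1.34); BH-03−BH-01 = (95, 175, -1.31).
Solve a·Δx + b·Δy = Δh: det = 40·175 − 95·190 = -11050.
∂h/∂x = [(-1.34)·175 − (-1.31)·190] / -11050 = -0.001303
∂h/∂y = [40·(-1.31) − 95·(-1.34)] / -11050 = -0.006778
h(387551, 4419793) = 401.92 + (-0.001303)·(225) + (-0.006778)·(295) = 401.92 -0.293 -2.000 = 399.627 m.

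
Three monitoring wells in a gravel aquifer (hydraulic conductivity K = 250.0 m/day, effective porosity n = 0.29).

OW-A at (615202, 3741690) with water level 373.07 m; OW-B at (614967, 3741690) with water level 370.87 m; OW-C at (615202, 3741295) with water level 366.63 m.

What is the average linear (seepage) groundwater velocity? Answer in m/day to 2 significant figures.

16 m/day

∂h/∂x = (370.87 − 373.07) / (614967 − 615202) = +0.009362
∂h/∂y = (366.63 − 373.07) / (3741295 − 3741690) = +0.01630
|∇h| = √(0.009362² + 0.01630²) = 0.0188
Seepage velocity v = K·i/n = 250.0 × 0.0188 / 0.29 = 16.21 m/day.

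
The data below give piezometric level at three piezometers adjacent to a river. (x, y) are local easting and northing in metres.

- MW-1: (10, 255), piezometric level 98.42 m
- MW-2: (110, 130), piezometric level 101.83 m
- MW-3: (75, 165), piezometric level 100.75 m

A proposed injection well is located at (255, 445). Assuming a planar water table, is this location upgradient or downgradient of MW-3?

Differences from MW-1: to MW-2 (Δx, Δy, Δh) = (100, -125, +3.41); to MW-3 = (65, -90, +2.33).
Determinant of the coordinate differences = 100·(-90) − 65·(-125) = -875.
∂h/∂x = [(+3.41)·(-90) − (+2.33)·(-125)] / -875 = +0.01789
∂h/∂y = [100·(+2.33) − 65·(+3.41)] / -875 = -0.01297
Head at (255, 445) = 98.42 + (+0.01789)·(245) + (-0.01297)·(190) = 100.34 m.
That is lower than the 100.75 m at MW-3, so the point is downgradient.

downgradient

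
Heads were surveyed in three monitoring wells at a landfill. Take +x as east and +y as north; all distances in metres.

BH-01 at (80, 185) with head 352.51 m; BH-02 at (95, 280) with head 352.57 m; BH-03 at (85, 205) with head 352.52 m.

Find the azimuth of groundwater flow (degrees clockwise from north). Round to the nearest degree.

Differences from BH-01: to BH-02 (Δx, Δy, Δh) = (15, 95, +0.06); to BH-03 = (5, 20, +0.01).
Solve a·Δx + b·Δy = Δh: det = 15·20 − 5·95 = -175.
∂h/∂x = [(+0.06)·20 − (+0.01)·95] / -175 = -0.001429
∂h/∂y = [15·(+0.01) − 5·(+0.06)] / -175 = +0.0008571
Flow direction (−∇h) has components (+0.001429 E, -0.0008571 N).
Azimuth = atan2(E, N) = atan2(+0.001429, -0.0008571) = 121.0° ≈ 121°.

121°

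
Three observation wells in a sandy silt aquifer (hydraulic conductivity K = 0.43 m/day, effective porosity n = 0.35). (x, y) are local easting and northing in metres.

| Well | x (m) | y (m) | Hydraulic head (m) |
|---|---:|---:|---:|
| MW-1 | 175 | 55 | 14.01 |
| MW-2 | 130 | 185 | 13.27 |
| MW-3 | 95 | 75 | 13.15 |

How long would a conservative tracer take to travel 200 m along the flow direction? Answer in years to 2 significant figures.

43 years

With h = a·x + b·y + c and MW-1 as origin, the differences give:
  (-45)·a + 130·b = -0.74
  (-80)·a + 20·b = -0.86
Eliminate b (×20 and ×130, subtract): 9500·a = 97.000 → a = ∂h/∂x = +0.01021
Back-substitute: b = ∂h/∂y = -0.002158.
|∇h| = √(0.01021² + -0.002158²) = 0.01044
Seepage velocity v = K·i/n = 0.43 × 0.01044 / 0.35 = 0.01283 m/day.
t = 200 / 0.01283 = 1.559e+04 days = 42.7 years.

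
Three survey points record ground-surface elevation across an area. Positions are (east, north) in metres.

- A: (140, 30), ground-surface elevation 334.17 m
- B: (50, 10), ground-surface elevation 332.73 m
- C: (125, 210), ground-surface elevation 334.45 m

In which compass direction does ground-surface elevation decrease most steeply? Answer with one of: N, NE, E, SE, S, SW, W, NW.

Differences from A: to B (Δx, Δy, Δh) = (-90, -20, -1.44); to C = (-15, 180, +0.28).
Solve a·Δx + b·Δy = Δz: det = (-90)·180 − (-15)·(-20) = -16500.
∂z/∂x = [(-1.44)·180 − (+0.28)·(-20)] / -16500 = +0.01537
∂z/∂y = [(-90)·(+0.28) − (-15)·(-1.44)] / -16500 = +0.002836
Steepest decrease is along −∇f = (-0.01537 E, -0.002836 N) → west.

W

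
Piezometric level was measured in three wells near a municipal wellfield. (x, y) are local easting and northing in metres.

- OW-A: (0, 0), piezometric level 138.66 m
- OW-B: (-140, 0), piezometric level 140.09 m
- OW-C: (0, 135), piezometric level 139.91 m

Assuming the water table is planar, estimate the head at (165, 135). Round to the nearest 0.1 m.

138.2 m

∂h/∂x = (140.09 − 138.66) / (-140 − 0) = -0.01021
∂h/∂y = (139.91 − 138.66) / (135 − 0) = +0.009259
h(165, 135) = 138.66 + (-0.01021)·(165) + (+0.009259)·(135) = 138.66 -1.685 +1.250 = 138.225 m.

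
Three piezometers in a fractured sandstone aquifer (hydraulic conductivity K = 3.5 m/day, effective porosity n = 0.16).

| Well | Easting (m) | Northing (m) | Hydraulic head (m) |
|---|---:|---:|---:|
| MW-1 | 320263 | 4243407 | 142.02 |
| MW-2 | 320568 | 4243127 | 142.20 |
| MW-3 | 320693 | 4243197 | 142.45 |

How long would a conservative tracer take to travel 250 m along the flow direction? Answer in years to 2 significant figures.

18 years

Taking MW-1 as reference: MW-2−MW-1 = (305, -280, +0.18); MW-3−MW-1 = (430, -210, +0.43).
Determinant of the coordinate differences = 305·(-210) − 430·(-280) = 56350.
∂h/∂x = [(+0.18)·(-210) − (+0.43)·(-280)] / 56350 = +0.001466
∂h/∂y = [305·(+0.43) − 430·(+0.18)] / 56350 = +0.0009539
|∇h| = √(0.001466² + 0.0009539²) = 0.001749
Seepage velocity v = K·i/n = 3.5 × 0.001749 / 0.16 = 0.03826 m/day.
t = 250 / 0.03826 = 6534 days = 17.9 years.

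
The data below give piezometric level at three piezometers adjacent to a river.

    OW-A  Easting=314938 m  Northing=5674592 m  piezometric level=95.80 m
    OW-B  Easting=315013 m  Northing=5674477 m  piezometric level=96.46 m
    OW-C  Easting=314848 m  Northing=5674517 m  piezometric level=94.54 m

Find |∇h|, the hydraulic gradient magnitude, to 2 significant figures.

0.012

Differences from OW-A: to OW-B (Δx, Δy, Δh) = (75, -115, +0.66); to OW-C = (-90, -75, -1.26).
Determinant of the coordinate differences = 75·(-75) − (-90)·(-115) = -15975.
∂h/∂x = [(+0.66)·(-75) − (-1.26)·(-115)] / -15975 = +0.01217
∂h/∂y = [75·(-1.26) − (-90)·(+0.66)] / -15975 = +0.002197
|∇h| = √(0.01217² + 0.002197²) = 0.01237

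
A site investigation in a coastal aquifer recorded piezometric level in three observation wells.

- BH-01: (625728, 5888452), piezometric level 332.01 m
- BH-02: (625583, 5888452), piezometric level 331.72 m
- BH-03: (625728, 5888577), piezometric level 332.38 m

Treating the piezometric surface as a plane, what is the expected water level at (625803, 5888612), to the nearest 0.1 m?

∂h/∂x = (331.72 − 332.01) / (625583 − 625728) = +0.002000
∂h/∂y = (332.38 − 332.01) / (5888577 − 5888452) = +0.002960
h(625803, 5888612) = 332.01 + (+0.002000)·(75) + (+0.002960)·(160) = 332.01 +0.150 +0.474 = 332.634 m.

332.6 m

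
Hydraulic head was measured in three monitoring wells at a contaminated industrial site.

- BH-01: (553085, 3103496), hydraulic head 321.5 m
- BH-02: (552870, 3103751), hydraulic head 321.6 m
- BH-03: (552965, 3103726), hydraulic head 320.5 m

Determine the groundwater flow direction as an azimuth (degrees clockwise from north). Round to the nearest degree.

Three-point gradient (reference BH-01): Δ to BH-02 = (-215, 255, +0.1), Δ to BH-03 = (-120, 230, -1.0).
∂h/∂x = -0.01475, ∂h/∂y = -0.01204 (det = -18850).
Flow direction (−∇h) has components (+0.01475 E, +0.01204 N).
Azimuth = atan2(E, N) = atan2(+0.01475, +0.01204) = 50.8° ≈ 051°.

051°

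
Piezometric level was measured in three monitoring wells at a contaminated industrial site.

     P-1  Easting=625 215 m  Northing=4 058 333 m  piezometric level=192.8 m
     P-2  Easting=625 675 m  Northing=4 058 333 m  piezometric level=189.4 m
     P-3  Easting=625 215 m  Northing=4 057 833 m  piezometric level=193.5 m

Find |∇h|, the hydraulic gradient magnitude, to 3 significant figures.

∂h/∂x = (189.4 − 192.8) / (625675 − 625215) = -0.007391
∂h/∂y = (193.5 − 192.8) / (4057833 − 4058333) = -0.001400
|∇h| = √(-0.007391² + -0.001400²) = 0.007522

0.00752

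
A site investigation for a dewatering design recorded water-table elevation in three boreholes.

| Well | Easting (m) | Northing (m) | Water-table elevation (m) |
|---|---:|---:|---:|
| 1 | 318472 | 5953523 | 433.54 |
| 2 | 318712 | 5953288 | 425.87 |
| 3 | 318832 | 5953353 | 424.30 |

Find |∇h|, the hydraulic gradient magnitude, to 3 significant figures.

0.0234

Differences from 1: to 2 (Δx, Δy, Δh) = (240, -235, -7.67); to 3 = (360, -170, -9.24).
Determinant of the coordinate differences = 240·(-170) − 360·(-235) = 43800.
∂h/∂x = [(-7.67)·(-170) − (-9.24)·(-235)] / 43800 = -0.01981
∂h/∂y = [240·(-9.24) − 360·(-7.67)] / 43800 = +0.01241
|∇h| = √(-0.01981² + 0.01241²) = 0.02338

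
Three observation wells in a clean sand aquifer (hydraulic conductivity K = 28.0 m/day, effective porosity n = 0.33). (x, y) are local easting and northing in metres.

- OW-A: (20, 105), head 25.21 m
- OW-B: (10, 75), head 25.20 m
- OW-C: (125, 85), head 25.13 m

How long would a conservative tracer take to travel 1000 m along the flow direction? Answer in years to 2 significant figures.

With h = a·x + b·y + c and OW-A as origin, the differences give:
  (-10)·a + (-30)·b = -0.01
  105·a + (-20)·b = -0.08
Eliminate b (×(-20) and ×(-30), subtract): 3350·a = -2.200 → a = ∂h/∂x = -0.0006567
Back-substitute: b = ∂h/∂y = +0.0005522.
|∇h| = √(-0.0006567² + 0.0005522²) = 0.000858
Seepage velocity v = K·i/n = 28.0 × 0.000858 / 0.33 = 0.0728 m/day.
t = 1000 / 0.0728 = 1.374e+04 days = 37.6 years.

38 years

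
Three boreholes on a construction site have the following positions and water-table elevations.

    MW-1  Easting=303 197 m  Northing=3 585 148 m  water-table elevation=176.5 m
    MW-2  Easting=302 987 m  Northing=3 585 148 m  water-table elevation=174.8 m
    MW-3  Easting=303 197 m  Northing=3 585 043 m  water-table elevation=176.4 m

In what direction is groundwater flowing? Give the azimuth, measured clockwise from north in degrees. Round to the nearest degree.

∂h/∂x = (174.8 − 176.5) / (302987 − 303197) = +0.008095
∂h/∂y = (176.4 − 176.5) / (3585043 − 3585148) = +0.0009524
Flow direction (−∇h) has components (-0.008095 E, -0.0009524 N).
Azimuth = atan2(E, N) = atan2(-0.008095, -0.0009524) = 263.3° ≈ 263°.

263°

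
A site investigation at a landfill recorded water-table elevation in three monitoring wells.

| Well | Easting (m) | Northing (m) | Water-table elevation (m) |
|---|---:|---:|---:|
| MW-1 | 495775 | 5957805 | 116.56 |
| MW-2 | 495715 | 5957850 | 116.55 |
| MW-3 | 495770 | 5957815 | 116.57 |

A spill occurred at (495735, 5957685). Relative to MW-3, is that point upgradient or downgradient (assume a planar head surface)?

Three-point gradient (reference MW-1): Δ to MW-2 = (-60, 45, -0.01), Δ to MW-3 = (-5, 10, +0.01).
∂h/∂x = +0.001467, ∂h/∂y = +0.001733 (det = -375).
Head at (495735, 5957685) = 116.56 + (+0.001467)·(-40) + (+0.001733)·(-120) = 116.29 m.
That is lower than the 116.57 m at MW-3, so the point is downgradient.

downgradient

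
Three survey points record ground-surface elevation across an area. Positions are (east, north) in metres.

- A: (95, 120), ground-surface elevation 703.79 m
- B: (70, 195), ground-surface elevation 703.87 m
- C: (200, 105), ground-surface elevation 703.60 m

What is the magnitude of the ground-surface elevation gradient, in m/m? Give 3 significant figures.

0.00181 m/m

Three-point gradient (reference A): Δ to B = (-25, 75, +0.08), Δ to C = (105, -15, -0.19).
∂z/∂x = -0.001740, ∂z/∂y = +0.0004867 (det = -7500).
|∇f| = √(-0.001740² + 0.0004867²) = 0.001807 m/m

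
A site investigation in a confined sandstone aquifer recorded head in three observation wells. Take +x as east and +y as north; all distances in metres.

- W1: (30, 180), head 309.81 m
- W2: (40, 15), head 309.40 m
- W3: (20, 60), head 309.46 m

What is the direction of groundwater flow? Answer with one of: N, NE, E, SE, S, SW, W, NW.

SW

Taking W1 as reference: W2−W1 = (10, -165, -0.41); W3−W1 = (-10, -120, -0.35).
Determinant of the coordinate differences = 10·(-120) − (-10)·(-165) = -2850.
∂h/∂x = [(-0.41)·(-120) − (-0.35)·(-165)] / -2850 = +0.003000
∂h/∂y = [10·(-0.35) − (-10)·(-0.41)] / -2850 = +0.002667
Flow = −∇h = (-0.003000 east, -0.002667 north), which points southwest.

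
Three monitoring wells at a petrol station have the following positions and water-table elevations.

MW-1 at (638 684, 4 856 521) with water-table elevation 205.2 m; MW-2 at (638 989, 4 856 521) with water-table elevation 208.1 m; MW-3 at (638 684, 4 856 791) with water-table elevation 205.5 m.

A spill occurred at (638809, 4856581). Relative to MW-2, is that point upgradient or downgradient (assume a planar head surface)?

∂h/∂x = (208.1 − 205.2) / (638989 − 638684) = +0.009508
∂h/∂y = (205.5 − 205.2) / (4856791 − 4856521) = +0.001111
Head at (638809, 4856581) = 205.2 + (+0.009508)·(125) + (+0.001111)·(60) = 206.46 m.
That is lower than the 208.1 m at MW-2, so the point is downgradient.

downgradient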